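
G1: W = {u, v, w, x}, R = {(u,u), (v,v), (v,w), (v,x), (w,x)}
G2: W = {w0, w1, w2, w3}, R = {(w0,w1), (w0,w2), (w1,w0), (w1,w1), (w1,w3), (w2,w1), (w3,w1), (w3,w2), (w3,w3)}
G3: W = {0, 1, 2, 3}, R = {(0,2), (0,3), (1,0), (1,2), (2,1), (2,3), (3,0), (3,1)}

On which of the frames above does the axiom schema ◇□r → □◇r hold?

Frame correspondent (Sahlqvist): ∀x ∀y ∀z (Rxy ∧ Rxz → ∃w (Ryw ∧ Rzw)) — i.e. convergence.
G1: fails — Rvv and Rvx but v and x have no common successor.
G2: holds.
G3: holds.

G2, G3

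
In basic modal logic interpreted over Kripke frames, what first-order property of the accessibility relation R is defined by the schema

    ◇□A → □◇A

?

convergence: ∀x ∀y ∀z (Rxy ∧ Rxz → ∃w (Ryw ∧ Rzw))

Suppose ◇□A→□◇A is valid. Take Rxy, Rxz and set V(A)={w : Ryw}. Then □A at y so ◇□A at x, so □◇A at x, so ◇A at z, giving w with Rzw and Ryw.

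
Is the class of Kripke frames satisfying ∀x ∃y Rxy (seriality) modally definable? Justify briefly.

Yes, by □r → ◇r

The condition is seriality. A defining modal formula is □r → ◇r.
Suppose □r→◇r is valid. At any x set V(r)=W. Then □r at x, so ◇r at x, so x has a successor.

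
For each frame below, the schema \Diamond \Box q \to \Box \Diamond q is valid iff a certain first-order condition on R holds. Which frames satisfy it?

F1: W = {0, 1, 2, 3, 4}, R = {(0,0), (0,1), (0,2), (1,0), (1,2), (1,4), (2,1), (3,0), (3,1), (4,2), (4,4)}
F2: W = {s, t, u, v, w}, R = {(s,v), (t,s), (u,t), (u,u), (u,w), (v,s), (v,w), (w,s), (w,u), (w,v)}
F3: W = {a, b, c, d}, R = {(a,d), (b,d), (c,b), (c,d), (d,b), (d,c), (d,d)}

Frame correspondent (Sahlqvist): \forall x \forall y \forall z (Rxy \wedge Rxz \to \exists w (Ryw \wedge Rzw)) — i.e. convergence.
F1: fails — R02 and R01 but 2 and 1 have no common successor.
F2: fails — Rut and Ruu but t and u have no common successor.
F3: ✓.

F3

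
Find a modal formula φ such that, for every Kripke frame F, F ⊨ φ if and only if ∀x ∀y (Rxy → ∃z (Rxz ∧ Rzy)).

The condition is density. The C4 schema □□q → □q defines it.
Suppose □□q→□q is valid. Take Rxy and set V(q)={w : xR²w}. Then □□q at x, so □q at x, so q at y, i.e. ∃z(Rxz∧Rzy).

□□q → □q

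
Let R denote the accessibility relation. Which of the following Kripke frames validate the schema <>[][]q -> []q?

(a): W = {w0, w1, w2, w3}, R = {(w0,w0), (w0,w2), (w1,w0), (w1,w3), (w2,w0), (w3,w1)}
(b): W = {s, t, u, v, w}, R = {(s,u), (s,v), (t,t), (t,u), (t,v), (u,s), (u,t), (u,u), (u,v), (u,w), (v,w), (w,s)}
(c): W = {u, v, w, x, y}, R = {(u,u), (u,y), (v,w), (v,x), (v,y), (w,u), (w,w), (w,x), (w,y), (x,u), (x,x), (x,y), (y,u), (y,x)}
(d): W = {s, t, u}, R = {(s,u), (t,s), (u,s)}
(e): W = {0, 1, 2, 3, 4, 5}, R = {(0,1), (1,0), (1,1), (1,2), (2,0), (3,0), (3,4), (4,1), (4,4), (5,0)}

(d)

The schema corresponds to a generalized confluence (Geach) condition: forall x forall y forall z ((xRy & xRz) -> exists w (y R^2 w & z = w)).
(a): fails — w1Rw0, w1Rw3 but no w with w0R²w and w3=w.
(b): fails — sRv, sRu but no w* with vR²w* and u=w*.
(c): fails — vRx, vRw but no t with xR²t and w=t.
(d): satisfies the condition.
(e): fails — 1R2, 1R0 but no w with 2R²w and 0=w.
Valid on: (d).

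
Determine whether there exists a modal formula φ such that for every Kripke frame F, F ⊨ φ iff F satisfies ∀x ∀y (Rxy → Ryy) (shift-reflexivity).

Yes — defined by □(□q → q)

Yes: it is shift-reflexivity, defined by the T□ schema □(□q → q).
Suppose □(□q→q) is valid. Take Rxy and set V(q)={w : Ryw}. Then at y, □q holds; since □(□q→q) at x, □q→q at y, so q at y, i.e. Ryy.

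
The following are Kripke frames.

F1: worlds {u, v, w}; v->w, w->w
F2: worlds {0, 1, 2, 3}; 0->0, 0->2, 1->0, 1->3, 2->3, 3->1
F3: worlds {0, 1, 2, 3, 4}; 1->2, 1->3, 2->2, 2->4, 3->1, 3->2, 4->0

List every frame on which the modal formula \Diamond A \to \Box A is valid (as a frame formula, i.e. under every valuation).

Frame correspondent (Sahlqvist): \forall x \forall y \forall z (Rxy \wedge Rxz \to y = z) — i.e. partial functionality.
F1: satisfies the condition.
F2: fails — 0 sees both 0 and 2.
F3: fails — 1 sees both 2 and 3.
Valid on: F1.

F1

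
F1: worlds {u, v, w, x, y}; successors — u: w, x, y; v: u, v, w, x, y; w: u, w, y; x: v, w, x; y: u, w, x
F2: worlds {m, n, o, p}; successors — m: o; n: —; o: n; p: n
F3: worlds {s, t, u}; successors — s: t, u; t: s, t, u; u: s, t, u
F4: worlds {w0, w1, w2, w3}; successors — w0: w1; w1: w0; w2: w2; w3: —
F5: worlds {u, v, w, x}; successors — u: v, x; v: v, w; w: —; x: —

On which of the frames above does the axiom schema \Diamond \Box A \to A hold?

F3, F4

The schema corresponds to a generalized confluence (Geach) condition: \forall x \forall y (xRy \to \exists w (yRw \wedge x = w)).
F1: fails — uRx but no t with xRt and u=t.
F2: fails — mRo but no w with oRw and m=w.
F3: holds.
F4: holds.
F5: fails — uRv but no t with vRt and u=t.
Valid on: F3, F4.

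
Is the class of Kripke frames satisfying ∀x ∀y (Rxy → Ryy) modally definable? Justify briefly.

Definable; □(□p → p) defines it

The condition is shift-reflexivity. A defining modal formula is □(□p → p).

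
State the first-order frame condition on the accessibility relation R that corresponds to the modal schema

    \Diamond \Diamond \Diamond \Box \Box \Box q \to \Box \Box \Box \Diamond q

\forall x \forall y \forall z ((x R^3 y \wedge x R^3 z) \to \exists w (y R^3 w \wedge zRw))

This is a Sahlqvist (Geach-type) schema ◇^3□^3q → □^3◇^1q.
Minimal-valuation argument: fix x; take any y with xR^3y and any z with xR^3z. Set V(q) to the set of worlds R-reachable from y in exactly 3 steps. Then □^3q holds at y, so the antecedent holds at x; validity forces ◇^1q at z, giving a w with zR^1w and yR^3w.
First-order correspondent: \forall x \forall y \forall z ((x R^3 y \wedge x R^3 z) \to \exists w (y R^3 w \wedge zRw)).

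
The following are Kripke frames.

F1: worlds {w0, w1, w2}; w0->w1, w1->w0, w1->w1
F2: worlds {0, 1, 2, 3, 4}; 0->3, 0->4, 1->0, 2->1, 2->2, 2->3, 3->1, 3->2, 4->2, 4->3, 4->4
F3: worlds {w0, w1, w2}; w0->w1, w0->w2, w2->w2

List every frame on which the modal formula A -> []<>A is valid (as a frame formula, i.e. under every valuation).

This is the axiom for symmetry; its first-order frame correspondent is forall x forall y (Rxy -> Ryx).
F1: ✓.
F2: fails — R10 but not R01.
F3: fails — Rw0w1 but not Rw1w0.

F1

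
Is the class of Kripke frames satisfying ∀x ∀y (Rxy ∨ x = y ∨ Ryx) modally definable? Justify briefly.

No — not modally definable

Modal frame validity is preserved under disjoint unions.
Take 3 disjoint single-world reflexive frames: each is trivially connected, but their disjoint union has 3 worlds with no edge between distinct components, so it is not connected.
Hence connectedness of R is not modally definable.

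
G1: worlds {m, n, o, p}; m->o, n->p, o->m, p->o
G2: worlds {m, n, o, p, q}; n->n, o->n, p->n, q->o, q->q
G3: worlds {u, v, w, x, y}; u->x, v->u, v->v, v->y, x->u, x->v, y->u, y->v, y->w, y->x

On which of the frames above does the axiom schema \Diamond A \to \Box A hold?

Frame correspondent (Sahlqvist): \forall x \forall y \forall z (Rxy \wedge Rxz \to y = z) — i.e. partial functionality.
G1: ✓.
G2: fails — q sees both o and q.
G3: fails — v sees both u and v.
Valid on: G1.

G1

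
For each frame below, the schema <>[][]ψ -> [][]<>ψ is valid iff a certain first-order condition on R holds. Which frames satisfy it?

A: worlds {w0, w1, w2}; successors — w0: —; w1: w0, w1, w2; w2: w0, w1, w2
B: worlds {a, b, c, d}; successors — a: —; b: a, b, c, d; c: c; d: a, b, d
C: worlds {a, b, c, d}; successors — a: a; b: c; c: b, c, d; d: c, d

Frame correspondent (Sahlqvist): forall x forall y forall z ((xRy & x R^2 z) -> exists w (y R^2 w & zRw)) — i.e. a generalized confluence (Geach) condition.
A: fails — w1Rw0, w1R²w0 but no w with w0R²w and w0Rw.
B: fails — bRa, bR²a but no w with aR²w and aRw.
C: satisfies the condition.
Valid on: C.

C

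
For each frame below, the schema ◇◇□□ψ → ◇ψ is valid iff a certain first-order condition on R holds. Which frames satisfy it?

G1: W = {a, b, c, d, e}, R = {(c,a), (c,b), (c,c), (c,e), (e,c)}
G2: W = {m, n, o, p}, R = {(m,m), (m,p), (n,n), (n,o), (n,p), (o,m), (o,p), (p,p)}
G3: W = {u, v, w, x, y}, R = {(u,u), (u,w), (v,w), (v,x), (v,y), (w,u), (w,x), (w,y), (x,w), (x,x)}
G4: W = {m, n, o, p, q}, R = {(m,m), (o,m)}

Frame correspondent (Sahlqvist): ∀x ∀y (xR²y → ∃w (yR²w ∧ xRw)) — i.e. a generalized confluence (Geach) condition.
G1: fails — cR²a but no w with aR²w and cRw.
G2: satisfies the condition.
G3: fails — uR²y but no t with yR²t and uRt.
G4: satisfies the condition.
Valid on: G2, G4.

G2, G4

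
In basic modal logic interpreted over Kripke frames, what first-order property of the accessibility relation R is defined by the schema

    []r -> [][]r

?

transitivity

This is the 4 axiom.
It corresponds to transitivity: forall x forall y forall z (Rxy & Ryz -> Rxz).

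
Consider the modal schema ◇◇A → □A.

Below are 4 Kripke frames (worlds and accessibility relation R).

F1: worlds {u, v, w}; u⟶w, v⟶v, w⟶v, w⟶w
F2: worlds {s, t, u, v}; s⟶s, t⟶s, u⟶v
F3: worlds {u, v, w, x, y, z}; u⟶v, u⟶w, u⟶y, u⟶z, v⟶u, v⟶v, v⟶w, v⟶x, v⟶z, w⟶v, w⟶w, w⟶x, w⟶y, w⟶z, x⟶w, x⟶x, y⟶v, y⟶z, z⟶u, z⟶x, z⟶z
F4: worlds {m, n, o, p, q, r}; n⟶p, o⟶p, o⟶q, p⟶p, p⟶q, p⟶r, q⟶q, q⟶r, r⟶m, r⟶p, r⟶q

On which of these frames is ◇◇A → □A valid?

The schema corresponds to a generalized confluence (Geach) condition: ∀x ∀y ∀z ((xR²y ∧ xRz) → ∃w (y = w ∧ z = w)).
F1: fails — uR²v, uRw but v ≠ w.
F2: satisfies the condition.
F3: fails — uR²u, uRv but u ≠ v.
F4: fails — nR²q, nRp but q ≠ p.
Valid on: F2.

F2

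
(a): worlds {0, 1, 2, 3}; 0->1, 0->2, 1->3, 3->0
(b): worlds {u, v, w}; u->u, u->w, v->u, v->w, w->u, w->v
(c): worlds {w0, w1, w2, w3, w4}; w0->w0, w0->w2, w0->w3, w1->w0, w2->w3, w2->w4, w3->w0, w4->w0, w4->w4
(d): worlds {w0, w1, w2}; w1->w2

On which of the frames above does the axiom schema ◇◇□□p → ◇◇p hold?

This is the axiom for a generalized confluence (Geach) condition; its first-order frame correspondent is ∀x ∀y (xR²y → ∃w (yR²w ∧ xR²w)).
(a): fails — 0R²3 but no w with 3R²w and 0R²w.
(b): ✓.
(c): ✓.
(d): ✓.
Valid on: (b), (c), (d).

(b), (c), (d)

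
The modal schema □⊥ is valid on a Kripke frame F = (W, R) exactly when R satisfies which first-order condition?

□⊥ is valid iff no world has any successor (otherwise □⊥ fails at any world with one).

Emptiness of R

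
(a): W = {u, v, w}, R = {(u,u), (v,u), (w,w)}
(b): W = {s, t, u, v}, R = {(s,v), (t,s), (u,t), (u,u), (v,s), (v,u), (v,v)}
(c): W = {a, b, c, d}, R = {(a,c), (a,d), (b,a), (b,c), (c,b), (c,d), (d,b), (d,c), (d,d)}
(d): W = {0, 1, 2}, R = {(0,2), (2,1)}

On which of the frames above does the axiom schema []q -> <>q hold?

(a), (b), (c)

Frame correspondent (Sahlqvist): forall x exists y Rxy — i.e. seriality.
(a): condition met.
(b): condition met.
(c): condition met.
(d): fails — world 1 has no successor.
Valid on: (a), (b), (c).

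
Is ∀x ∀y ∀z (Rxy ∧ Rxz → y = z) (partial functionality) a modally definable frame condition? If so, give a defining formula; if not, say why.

The condition is partial functionality. A defining modal formula is ◇p → □p.
Suppose ◇p→□p is valid. Take Rxy, Rxz and set V(p)={y}. Then ◇p at x, so □p at x, so p at z, i.e. z=y.

Yes — defined by ◇p → □p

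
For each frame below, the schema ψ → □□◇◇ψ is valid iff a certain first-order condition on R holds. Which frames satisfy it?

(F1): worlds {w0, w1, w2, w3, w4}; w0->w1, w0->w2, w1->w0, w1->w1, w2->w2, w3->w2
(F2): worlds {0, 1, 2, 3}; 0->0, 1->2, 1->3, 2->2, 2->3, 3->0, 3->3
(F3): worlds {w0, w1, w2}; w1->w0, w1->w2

(F3)

Frame correspondent (Sahlqvist): ∀x ∀z (xR²z → ∃w (x = w ∧ zR²w)) — i.e. a generalized confluence (Geach) condition.
(F1): fails — w0R²w2 but no w with w0=w and w2R²w.
(F2): fails — 1R²0 but no w with 1=w and 0R²w.
(F3): condition met.
Valid on: (F3).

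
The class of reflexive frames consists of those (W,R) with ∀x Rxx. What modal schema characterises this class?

The condition is reflexivity. The T schema □r → r defines it.

□r → r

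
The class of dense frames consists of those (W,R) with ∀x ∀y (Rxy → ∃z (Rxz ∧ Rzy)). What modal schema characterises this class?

The condition is density. The C4 schema □□r → □r defines it.
Suppose □□r→□r is valid. Take Rxy and set V(r)={w : xR²w}. Then □□r at x, so □r at x, so r at y, i.e. ∃z(Rxz∧Rzy).

□□r → □r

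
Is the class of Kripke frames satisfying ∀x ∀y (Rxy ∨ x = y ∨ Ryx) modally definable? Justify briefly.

Not modally definable

Modal frame validity is preserved under disjoint unions.
Take 2 disjoint single-world reflexive frames: each is trivially connected, but their disjoint union has 2 worlds with no edge between distinct components, so it is not connected.
So the class is not modally definable.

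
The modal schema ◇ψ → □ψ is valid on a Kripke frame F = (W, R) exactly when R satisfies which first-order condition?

This schema is the CD axiom.
Its frame correspondent is partial functionality — ∀x ∀y ∀z (Rxy ∧ Rxz → y = z).

partial functionality: ∀x ∀y ∀z (Rxy ∧ Rxz → y = z)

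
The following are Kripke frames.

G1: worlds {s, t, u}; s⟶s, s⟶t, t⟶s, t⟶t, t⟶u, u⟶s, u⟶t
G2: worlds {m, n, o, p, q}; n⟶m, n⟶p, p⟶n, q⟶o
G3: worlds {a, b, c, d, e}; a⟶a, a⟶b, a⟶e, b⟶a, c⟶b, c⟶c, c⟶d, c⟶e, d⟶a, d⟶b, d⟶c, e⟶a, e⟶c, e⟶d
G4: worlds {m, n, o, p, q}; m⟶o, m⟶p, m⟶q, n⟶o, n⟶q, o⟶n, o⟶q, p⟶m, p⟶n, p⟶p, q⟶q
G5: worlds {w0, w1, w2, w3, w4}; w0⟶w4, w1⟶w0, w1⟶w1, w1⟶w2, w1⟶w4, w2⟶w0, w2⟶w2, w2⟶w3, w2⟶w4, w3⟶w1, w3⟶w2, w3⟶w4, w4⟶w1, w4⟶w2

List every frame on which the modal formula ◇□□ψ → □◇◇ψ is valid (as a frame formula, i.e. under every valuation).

The schema corresponds to a generalized confluence (Geach) condition: ∀x ∀y ∀z ((xRy ∧ xRz) → ∃w (yR²w ∧ zR²w)).
G1: ✓.
G2: fails — nRm, nRm but no w with mR²w and mR²w.
G3: ✓.
G4: ✓.
G5: ✓.
Valid on: G1, G3, G4, G5.

G1, G3, G4, G5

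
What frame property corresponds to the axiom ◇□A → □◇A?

Suppose ◇□A→□◇A is valid. Take Rxy, Rxz and set V(A)={w : Ryw}. Then □A at y so ◇□A at x, so □◇A at x, so ◇A at z, giving w with Rzw and Ryw.
Conversely, on a frame with convergence the schema holds at every world under every valuation.
Frame condition: ∀x ∀y ∀z (Rxy ∧ Rxz → ∃w (Ryw ∧ Rzw)).

convergence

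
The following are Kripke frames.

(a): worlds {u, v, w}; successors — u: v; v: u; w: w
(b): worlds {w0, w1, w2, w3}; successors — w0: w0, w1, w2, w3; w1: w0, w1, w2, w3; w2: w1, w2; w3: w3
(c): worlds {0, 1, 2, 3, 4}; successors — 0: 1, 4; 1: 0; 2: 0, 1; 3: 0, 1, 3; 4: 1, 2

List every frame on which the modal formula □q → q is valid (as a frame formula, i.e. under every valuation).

(b)

The schema corresponds to reflexivity: ∀x Rxx.
(a): fails — world u does not see itself.
(b): satisfies the condition.
(c): fails — world 0 does not see itself.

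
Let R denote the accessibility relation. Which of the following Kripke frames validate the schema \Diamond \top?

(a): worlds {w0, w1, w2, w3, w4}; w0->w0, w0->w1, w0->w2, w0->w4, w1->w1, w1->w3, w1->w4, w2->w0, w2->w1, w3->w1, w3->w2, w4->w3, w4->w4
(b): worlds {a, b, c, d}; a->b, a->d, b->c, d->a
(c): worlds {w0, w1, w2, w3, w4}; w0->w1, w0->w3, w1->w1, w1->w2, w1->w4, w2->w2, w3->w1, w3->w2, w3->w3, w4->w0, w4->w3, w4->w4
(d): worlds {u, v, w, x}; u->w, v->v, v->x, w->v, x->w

This is the axiom for seriality; its first-order frame correspondent is \forall x \exists y Rxy.
(a): ✓.
(b): fails — world c has no successor.
(c): ✓.
(d): ✓.
Valid on: (a), (c), (d).

(a), (c), (d)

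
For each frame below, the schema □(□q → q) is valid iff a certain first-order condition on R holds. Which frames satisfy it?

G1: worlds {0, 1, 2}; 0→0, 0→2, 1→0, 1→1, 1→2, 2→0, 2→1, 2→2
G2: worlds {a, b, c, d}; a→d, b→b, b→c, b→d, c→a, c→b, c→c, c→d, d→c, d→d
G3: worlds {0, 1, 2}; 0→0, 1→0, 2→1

G1

This is the axiom for shift-reflexivity; its first-order frame correspondent is ∀x ∀y (Rxy → Ryy).
G1: condition met.
G2: fails — Rca but not Raa.
G3: fails — R21 but not R11.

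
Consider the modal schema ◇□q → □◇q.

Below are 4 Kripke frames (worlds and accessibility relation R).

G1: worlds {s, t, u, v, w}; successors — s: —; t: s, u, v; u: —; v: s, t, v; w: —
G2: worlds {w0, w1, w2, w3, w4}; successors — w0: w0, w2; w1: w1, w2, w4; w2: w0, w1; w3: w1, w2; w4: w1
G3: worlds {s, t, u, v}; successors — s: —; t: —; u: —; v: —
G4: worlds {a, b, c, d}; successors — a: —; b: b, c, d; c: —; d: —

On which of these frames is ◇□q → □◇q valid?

G2, G3

This is the axiom for convergence; its first-order frame correspondent is ∀x ∀y ∀z (Rxy ∧ Rxz → ∃w (Ryw ∧ Rzw)).
G1: fails — Rtv and Rts but v and s have no common successor.
G2: holds.
G3: holds.
G4: fails — Rbd and Rbd but d and d have no common successor.
Valid on: G2, G3.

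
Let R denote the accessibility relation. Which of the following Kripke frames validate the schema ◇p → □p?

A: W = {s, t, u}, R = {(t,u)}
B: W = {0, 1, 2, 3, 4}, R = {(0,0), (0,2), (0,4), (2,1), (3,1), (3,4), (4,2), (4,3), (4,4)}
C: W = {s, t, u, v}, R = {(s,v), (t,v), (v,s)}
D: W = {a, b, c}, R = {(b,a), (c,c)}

Frame correspondent (Sahlqvist): ∀x ∀y ∀z (Rxy ∧ Rxz → y = z) — i.e. partial functionality.
A: satisfies the condition.
B: fails — 0 sees both 0 and 2.
C: satisfies the condition.
D: satisfies the condition.
Valid on: A, C, D.

A, C, D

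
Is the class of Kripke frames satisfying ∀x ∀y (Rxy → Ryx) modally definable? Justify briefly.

The condition is symmetry. A defining modal formula is r → □◇r.
Suppose r→□◇r is valid. Take Rxy and set V(r)={x}. Then r at x, so □◇r at x, so ◇r at y, so some z with Ryz has r; z=x, i.e. Ryx.

Definable; r → □◇r defines it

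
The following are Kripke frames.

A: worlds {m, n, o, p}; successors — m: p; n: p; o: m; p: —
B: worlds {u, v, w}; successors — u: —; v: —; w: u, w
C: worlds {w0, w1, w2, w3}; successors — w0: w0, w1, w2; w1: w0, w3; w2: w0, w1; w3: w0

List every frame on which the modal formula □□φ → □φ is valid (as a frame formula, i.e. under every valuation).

B

Frame correspondent (Sahlqvist): ∀x ∀y (Rxy → ∃z (Rxz ∧ Rzy)) — i.e. density.
A: fails — Rom but no z with Roz and Rzm.
B: satisfies the condition.
C: fails — Rw1w3 but no z with Rw1z and Rzw3.
Valid on: B.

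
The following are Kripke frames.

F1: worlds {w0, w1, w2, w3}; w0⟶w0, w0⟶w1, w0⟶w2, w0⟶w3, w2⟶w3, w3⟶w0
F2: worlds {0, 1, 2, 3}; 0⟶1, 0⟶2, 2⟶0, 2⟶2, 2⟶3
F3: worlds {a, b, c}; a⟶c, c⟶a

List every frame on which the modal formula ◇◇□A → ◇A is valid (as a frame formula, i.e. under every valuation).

F3

The schema corresponds to a generalized confluence (Geach) condition: ∀x ∀y (xR²y → ∃w (yRw ∧ xRw)).
F1: fails — w0R²w1 but no w with w1Rw and w0Rw.
F2: fails — 0R²3 but no w with 3Rw and 0Rw.
F3: condition met.
Valid on: F3.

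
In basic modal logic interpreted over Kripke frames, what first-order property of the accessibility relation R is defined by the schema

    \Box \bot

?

emptiness of R

This is the Ver axiom.
It corresponds to emptiness of R: \forall x \forall y \neg Rxy.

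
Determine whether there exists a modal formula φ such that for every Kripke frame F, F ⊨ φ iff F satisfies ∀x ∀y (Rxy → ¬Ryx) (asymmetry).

Not modally definable

Modal frame validity is preserved under surjective bounded morphisms.
The 5-cycle (worlds s,t,u,v,w with s→t→u→v→w→s) is asymmetric. Mapping every world to a single reflexive point • is a surjective bounded morphism, and the reflexive point is not asymmetric (R•• but asymmetry requires ¬R••).
So the class is not modally definable.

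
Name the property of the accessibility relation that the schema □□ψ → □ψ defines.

density

Suppose □□ψ→□ψ is valid. Take Rxy and set V(ψ)={w : xR²w}. Then □□ψ at x, so □ψ at x, so ψ at y, i.e. ∃z(Rxz∧Rzy).
Conversely, on a frame with density the schema holds at every world under every valuation.
Frame condition: ∀x ∀y (Rxy → ∃z (Rxz ∧ Rzy)).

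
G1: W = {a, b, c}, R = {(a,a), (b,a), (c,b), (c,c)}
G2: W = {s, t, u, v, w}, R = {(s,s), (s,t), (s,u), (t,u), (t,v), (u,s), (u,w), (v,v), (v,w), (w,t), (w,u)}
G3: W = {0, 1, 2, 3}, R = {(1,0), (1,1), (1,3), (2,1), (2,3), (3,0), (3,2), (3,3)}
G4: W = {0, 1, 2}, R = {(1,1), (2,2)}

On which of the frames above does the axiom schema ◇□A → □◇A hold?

G4

This is the axiom for convergence; its first-order frame correspondent is ∀x ∀y ∀z (Rxy ∧ Rxz → ∃w (Ryw ∧ Rzw)).
G1: fails — Rcc and Rcb but c and b have no common successor.
G2: fails — Rsu and Rst but u and t have no common successor.
G3: fails — R10 and R10 but 0 and 0 have no common successor.
G4: ✓.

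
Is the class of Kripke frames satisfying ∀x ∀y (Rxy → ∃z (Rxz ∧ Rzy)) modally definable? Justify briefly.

Yes: it is density, defined by the C4 schema □□q → □q.
Suppose □□q→□q is valid. Take Rxy and set V(q)={w : xR²w}. Then □□q at x, so □q at x, so q at y, i.e. ∃z(Rxz∧Rzy).

Definable; □□q → □q defines it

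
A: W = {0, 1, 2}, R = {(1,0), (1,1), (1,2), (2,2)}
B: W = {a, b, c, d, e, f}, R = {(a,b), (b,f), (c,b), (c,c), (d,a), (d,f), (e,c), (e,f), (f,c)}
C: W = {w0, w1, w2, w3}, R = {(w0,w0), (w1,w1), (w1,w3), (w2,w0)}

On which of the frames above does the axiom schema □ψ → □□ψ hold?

A, C

Frame correspondent (Sahlqvist): ∀x ∀y ∀z (Rxy ∧ Ryz → Rxz) — i.e. transitivity.
A: holds.
B: fails — Rbf and Rfc but not Rbc.
C: holds.
Valid on: A, C.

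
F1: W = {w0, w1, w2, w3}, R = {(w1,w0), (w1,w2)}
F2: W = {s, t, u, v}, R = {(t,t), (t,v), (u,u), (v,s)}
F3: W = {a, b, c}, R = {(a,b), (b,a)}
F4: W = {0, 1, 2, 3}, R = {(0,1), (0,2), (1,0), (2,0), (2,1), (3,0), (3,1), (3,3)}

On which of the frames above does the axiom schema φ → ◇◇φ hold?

F4

This is the axiom for a generalized confluence (Geach) condition; its first-order frame correspondent is ∀x ∃w (x = w ∧ xR²w).
F1: fails — at w0 but no w with w0=w and w0R²w.
F2: fails — at s but no w with s=w and sR²w.
F3: fails — at c but no w with c=w and cR²w.
F4: satisfies the condition.
Valid on: F4.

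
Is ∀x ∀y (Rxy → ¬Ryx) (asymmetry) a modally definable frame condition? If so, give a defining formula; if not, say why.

If a class were modally definable it would be closed under surjective bounded morphisms (Goldblatt–Thomason).
The 4-cycle (worlds s,t,u,v with s→t→u→v→s) is asymmetric. Mapping every world to a single reflexive point • is a surjective bounded morphism, and the reflexive point is not asymmetric (R•• but asymmetry requires ¬R••).
So the class is not modally definable.

Not modally definable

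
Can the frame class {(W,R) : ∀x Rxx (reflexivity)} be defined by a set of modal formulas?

This is a Sahlqvist condition; the T axiom □q → q defines it.
Suppose □q→q is valid. At any x set V(q)={w : Rxw}. Then □q holds at x, so q holds at x, i.e. Rxx.

Definable; □q → q defines it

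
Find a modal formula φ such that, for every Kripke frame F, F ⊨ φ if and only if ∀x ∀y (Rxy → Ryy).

The condition is shift-reflexivity. The T□ schema □(□p → p) defines it.
Suppose □(□p→p) is valid. Take Rxy and set V(p)={w : Ryw}. Then at y, □p holds; since □(□p→p) at x, □p→p at y, so p at y, i.e. Ryy.

□(□p → p)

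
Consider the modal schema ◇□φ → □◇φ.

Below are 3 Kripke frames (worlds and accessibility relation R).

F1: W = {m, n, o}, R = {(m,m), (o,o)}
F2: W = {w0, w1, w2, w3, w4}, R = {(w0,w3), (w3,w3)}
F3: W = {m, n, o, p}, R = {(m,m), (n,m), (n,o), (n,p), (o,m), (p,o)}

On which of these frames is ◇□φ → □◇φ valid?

This is the axiom for convergence; its first-order frame correspondent is ∀x ∀y ∀z (Rxy ∧ Rxz → ∃w (Ryw ∧ Rzw)).
F1: condition met.
F2: condition met.
F3: fails — Rno and Rnp but o and p have no common successor.

F1, F2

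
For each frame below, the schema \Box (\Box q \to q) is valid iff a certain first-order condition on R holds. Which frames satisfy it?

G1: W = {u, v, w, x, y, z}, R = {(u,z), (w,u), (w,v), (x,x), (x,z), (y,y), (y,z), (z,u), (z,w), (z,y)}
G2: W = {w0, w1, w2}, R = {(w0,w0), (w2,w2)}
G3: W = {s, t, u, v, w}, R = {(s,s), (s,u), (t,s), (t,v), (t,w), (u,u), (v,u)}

This is the axiom for shift-reflexivity; its first-order frame correspondent is \forall x \forall y (Rxy \to Ryy).
G1: fails — Ruz but not Rzz.
G2: holds.
G3: fails — Rtv but not Rvv.

G2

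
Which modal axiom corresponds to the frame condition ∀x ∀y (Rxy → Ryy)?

□(□ψ → ψ)

The condition is shift-reflexivity. The T□ schema □(□ψ → ψ) defines it.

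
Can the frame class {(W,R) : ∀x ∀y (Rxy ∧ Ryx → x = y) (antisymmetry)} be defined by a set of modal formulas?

Modal frame validity is preserved under surjective bounded morphisms.
The 8-cycle (worlds w0,w1,w2,w3,w4,w5,w6,w7 with w0→w1→w2→w3→w4→w5→w6→w7→w0) is antisymmetric. Sending even-indexed worlds to • and odd-indexed worlds to ∘ is a surjective bounded morphism onto the two-world frame with •↔∘, which is not antisymmetric.
So the class is not modally definable.

Not modally definable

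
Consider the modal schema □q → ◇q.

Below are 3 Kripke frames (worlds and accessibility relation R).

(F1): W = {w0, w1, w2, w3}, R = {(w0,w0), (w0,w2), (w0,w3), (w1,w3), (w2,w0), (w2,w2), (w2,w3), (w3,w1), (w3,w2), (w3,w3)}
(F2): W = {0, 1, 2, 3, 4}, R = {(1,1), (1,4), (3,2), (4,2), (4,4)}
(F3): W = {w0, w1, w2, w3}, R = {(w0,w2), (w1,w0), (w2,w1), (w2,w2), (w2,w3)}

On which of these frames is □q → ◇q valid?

Frame correspondent (Sahlqvist): ∀x ∃y Rxy — i.e. seriality.
(F1): holds.
(F2): fails — world 0 has no successor.
(F3): fails — world w3 has no successor.
Valid on: (F1).

(F1)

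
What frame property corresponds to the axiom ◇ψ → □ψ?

Partial functionality

Suppose ◇ψ→□ψ is valid. Take Rxy, Rxz and set V(ψ)={y}. Then ◇ψ at x, so □ψ at x, so ψ at z, i.e. z=y.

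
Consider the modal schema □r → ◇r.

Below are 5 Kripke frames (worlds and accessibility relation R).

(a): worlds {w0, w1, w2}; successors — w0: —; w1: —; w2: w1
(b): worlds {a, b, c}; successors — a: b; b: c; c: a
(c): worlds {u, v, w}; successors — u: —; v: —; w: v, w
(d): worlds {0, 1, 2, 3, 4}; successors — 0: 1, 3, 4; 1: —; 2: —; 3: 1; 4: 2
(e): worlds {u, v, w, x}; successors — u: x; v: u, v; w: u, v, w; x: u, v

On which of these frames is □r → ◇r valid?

The schema corresponds to seriality: ∀x ∃y Rxy.
(a): fails — world w0 has no successor.
(b): holds.
(c): fails — world u has no successor.
(d): fails — world 1 has no successor.
(e): holds.

(b), (e)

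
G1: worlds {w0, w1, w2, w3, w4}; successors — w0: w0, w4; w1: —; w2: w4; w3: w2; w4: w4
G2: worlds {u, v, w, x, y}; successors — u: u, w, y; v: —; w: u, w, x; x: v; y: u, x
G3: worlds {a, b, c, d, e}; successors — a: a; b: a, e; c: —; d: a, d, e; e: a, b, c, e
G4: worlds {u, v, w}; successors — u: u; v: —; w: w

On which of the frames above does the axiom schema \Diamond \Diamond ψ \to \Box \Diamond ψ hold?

G4

The schema corresponds to a generalized confluence (Geach) condition: \forall x \forall y \forall z ((x R^2 y \wedge xRz) \to \exists w (y = w \wedge zRw)).
G1: fails — w0R²w0, w0Rw4 but no w with w0=w and w4Rw.
G2: fails — uR²w, uRy but no t with w=t and yRt.
G3: fails — bR²b, bRa but no w with b=w and aRw.
G4: ✓.
Valid on: G4.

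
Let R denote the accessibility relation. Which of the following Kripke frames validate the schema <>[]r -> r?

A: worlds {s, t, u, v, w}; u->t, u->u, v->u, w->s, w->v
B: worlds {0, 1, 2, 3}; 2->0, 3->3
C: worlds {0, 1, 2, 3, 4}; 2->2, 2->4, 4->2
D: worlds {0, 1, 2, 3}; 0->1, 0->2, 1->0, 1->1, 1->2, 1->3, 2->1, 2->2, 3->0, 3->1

This is the axiom for symmetry; its first-order frame correspondent is forall x forall y (Rxy -> Ryx).
A: fails — Rut but not Rtu.
B: fails — R20 but not R02.
C: holds.
D: fails — R02 but not R20.
Valid on: C.

C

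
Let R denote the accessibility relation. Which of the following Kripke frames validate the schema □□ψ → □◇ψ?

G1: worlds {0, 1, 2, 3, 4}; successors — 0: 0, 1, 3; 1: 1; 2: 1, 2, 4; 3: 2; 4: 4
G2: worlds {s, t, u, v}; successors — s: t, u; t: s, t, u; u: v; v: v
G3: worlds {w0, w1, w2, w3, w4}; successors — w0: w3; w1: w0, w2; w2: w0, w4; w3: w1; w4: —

G1, G2

The schema corresponds to a generalized confluence (Geach) condition: ∀x ∀z (xRz → ∃w (xR²w ∧ zRw)).
G1: ✓.
G2: ✓.
G3: fails — w2Rw4 but no w with w2R²w and w4Rw.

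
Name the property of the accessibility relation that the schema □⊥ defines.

□⊥ is valid iff no world has any successor (otherwise □⊥ fails at any world with one).
Conversely, any frame satisfying ∀x ∀y ¬Rxy validates the schema.
So the correspondent is emptiness of R.

Emptiness of R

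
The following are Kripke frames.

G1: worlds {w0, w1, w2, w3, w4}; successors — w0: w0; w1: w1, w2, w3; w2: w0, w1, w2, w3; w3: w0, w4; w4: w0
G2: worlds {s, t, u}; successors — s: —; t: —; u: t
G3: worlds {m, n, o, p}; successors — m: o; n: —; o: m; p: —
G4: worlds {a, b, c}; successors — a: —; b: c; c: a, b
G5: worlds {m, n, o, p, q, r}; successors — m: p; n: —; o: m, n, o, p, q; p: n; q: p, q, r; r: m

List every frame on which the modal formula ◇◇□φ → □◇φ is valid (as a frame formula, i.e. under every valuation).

G2

Frame correspondent (Sahlqvist): ∀x ∀y ∀z ((xR²y ∧ xRz) → ∃w (yRw ∧ zRw)) — i.e. a generalized confluence (Geach) condition.
G1: fails — w1R²w0, w1Rw1 but no w with w0Rw and w1Rw.
G2: condition met.
G3: fails — mR²m, mRo but no w with mRw and oRw.
G4: fails — bR²a, bRc but no w with aRw and cRw.
G5: fails — mR²n, mRp but no w with nRw and pRw.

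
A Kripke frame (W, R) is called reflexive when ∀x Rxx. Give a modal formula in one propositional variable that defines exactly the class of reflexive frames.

□r → r

The condition is reflexivity. The T schema □r → r defines it.
Suppose □r→r is valid. At any x set V(r)={w : Rxw}. Then □r holds at x, so r holds at x, i.e. Rxx.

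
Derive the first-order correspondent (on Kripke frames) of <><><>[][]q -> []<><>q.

This is a Sahlqvist (Geach-type) schema ◇^3□^2q → □^1◇^2q.
Minimal-valuation argument: fix x; take any y with xR^3y and any z with xR^1z. Set V(q) to the set of worlds R-reachable from y in exactly 2 steps. Then □^2q holds at y, so the antecedent holds at x; validity forces ◇^2q at z, giving a w with zR^2w and yR^2w.
First-order correspondent: forall x forall y forall z ((x R^3 y & xRz) -> exists w (y R^2 w & z R^2 w)).

forall x forall y forall z ((x R^3 y & xRz) -> exists w (y R^2 w & z R^2 w))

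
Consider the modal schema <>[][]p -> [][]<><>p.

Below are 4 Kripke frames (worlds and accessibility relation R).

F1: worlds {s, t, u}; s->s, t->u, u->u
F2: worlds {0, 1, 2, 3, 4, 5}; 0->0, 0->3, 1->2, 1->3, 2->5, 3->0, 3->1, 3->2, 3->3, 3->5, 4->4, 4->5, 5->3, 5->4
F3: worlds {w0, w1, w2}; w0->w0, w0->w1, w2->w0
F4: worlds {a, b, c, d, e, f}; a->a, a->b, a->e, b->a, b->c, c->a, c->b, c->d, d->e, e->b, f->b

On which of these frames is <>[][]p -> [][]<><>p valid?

F1, F2

Frame correspondent (Sahlqvist): forall x forall y forall z ((xRy & x R^2 z) -> exists w (y R^2 w & z R^2 w)) — i.e. a generalized confluence (Geach) condition.
F1: ✓.
F2: ✓.
F3: fails — w0Rw0, w0R²w1 but no w with w0R²w and w1R²w.
F4: fails — cRd, cR²e but no w with dR²w and eR²w.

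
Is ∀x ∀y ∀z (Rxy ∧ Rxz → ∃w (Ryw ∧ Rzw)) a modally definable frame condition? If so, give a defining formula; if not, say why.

Yes, by ◇□q → □◇q

The condition is convergence. A defining modal formula is ◇□q → □◇q.
Suppose ◇□q→□◇q is valid. Take Rxy, Rxz and set V(q)={w : Ryw}. Then □q at y so ◇□q at x, so □◇q at x, so ◇q at z, giving w with Rzw and Ryw.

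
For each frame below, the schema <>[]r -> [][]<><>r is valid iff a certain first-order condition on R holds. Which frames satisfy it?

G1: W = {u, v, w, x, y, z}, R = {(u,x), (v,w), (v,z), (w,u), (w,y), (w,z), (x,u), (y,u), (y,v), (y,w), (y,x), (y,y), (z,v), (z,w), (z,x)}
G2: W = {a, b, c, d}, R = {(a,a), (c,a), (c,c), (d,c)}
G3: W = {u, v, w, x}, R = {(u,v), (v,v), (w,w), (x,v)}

G2, G3

The schema corresponds to a generalized confluence (Geach) condition: forall x forall y forall z ((xRy & x R^2 z) -> exists w (yRw & z R^2 w)).
G1: fails — vRw, vR²x but no t with wRt and xR²t.
G2: ✓.
G3: ✓.
Valid on: G2, G3.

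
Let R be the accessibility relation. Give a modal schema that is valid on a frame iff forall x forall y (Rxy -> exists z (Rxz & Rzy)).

□□r → □r

A defining formula is □□r → □r (the C4 axiom).
Suppose □□r→□r is valid. Take Rxy and set V(r)={w : xR²w}. Then □□r at x, so □r at x, so r at y, i.e. ∃z(Rxz∧Rzy).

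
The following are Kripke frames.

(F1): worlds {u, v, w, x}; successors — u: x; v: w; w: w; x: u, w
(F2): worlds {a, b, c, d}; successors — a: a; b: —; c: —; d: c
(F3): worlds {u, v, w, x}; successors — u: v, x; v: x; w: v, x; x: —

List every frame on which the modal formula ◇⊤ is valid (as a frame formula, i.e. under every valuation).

Frame correspondent (Sahlqvist): ∀x ∃y Rxy — i.e. seriality.
(F1): satisfies the condition.
(F2): fails — world b has no successor.
(F3): fails — world x has no successor.
Valid on: (F1).

(F1)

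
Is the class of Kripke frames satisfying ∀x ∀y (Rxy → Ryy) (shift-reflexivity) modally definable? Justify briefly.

Yes, by □(□p → p)

This is a Sahlqvist condition; the T□ axiom □(□p → p) defines it.
Suppose □(□p→p) is valid. Take Rxy and set V(p)={w : Ryw}. Then at y, □p holds; since □(□p→p) at x, □p→p at y, so p at y, i.e. Ryy.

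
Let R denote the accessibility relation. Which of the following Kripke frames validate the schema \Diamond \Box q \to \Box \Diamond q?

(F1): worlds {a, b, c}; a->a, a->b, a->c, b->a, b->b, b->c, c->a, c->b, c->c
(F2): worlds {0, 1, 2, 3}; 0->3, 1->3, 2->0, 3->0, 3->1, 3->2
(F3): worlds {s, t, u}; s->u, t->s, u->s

Frame correspondent (Sahlqvist): \forall x \forall y \forall z (Rxy \wedge Rxz \to \exists w (Ryw \wedge Rzw)) — i.e. convergence.
(F1): holds.
(F2): fails — R32 and R31 but 2 and 1 have no common successor.
(F3): holds.

(F1), (F3)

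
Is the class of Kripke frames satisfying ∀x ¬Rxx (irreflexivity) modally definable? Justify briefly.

If a class were modally definable it would be closed under surjective bounded morphisms (Goldblatt–Thomason).
The 4-cycle (worlds a,b,c,d with a→b→c→d→a) is irreflexive, and the map sending every world to a single reflexive point • is a surjective bounded morphism (forth: every edge maps to (•,•); back: every world has a successor). So any modal formula valid on the 4-cycle is also valid on the reflexive point, which is not irreflexive.
Hence irreflexivity is not modally definable.

No — not modally definable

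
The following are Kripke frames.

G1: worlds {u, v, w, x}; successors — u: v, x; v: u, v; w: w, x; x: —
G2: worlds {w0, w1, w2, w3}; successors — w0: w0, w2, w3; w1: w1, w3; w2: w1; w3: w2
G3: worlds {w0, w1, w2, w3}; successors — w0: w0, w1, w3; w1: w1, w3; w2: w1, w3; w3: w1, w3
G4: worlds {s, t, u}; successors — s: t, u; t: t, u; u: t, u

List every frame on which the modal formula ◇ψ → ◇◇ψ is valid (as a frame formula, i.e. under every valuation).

G3, G4

The schema corresponds to a generalized confluence (Geach) condition: ∀x ∀y (xRy → ∃w (y = w ∧ xR²w)).
G1: fails — uRx but no t with x=t and uR²t.
G2: fails — w3Rw2 but no w with w2=w and w3R²w.
G3: ✓.
G4: ✓.
Valid on: G3, G4.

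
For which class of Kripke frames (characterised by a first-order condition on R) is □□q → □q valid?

Density

Suppose □□q→□q is valid. Take Rxy and set V(q)={w : xR²w}. Then □□q at x, so □q at x, so q at y, i.e. ∃z(Rxz∧Rzy).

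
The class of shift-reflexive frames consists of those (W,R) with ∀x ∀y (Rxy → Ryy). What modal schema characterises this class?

□(□r → r)

The condition is shift-reflexivity. The T□ schema □(□r → r) defines it.
Suppose □(□r→r) is valid. Take Rxy and set V(r)={w : Ryw}. Then at y, □r holds; since □(□r→r) at x, □r→r at y, so r at y, i.e. Ryy.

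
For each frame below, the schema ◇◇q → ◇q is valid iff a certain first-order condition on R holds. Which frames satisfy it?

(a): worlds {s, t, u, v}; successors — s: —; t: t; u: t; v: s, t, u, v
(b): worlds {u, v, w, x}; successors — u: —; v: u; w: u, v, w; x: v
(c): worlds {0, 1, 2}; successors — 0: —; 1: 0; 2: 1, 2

Frame correspondent (Sahlqvist): ∀x ∀y ∀z (Rxy ∧ Ryz → Rxz) — i.e. transitivity.
(a): satisfies the condition.
(b): fails — Rxv and Rvu but not Rxu.
(c): fails — R21 and R10 but not R20.

(a)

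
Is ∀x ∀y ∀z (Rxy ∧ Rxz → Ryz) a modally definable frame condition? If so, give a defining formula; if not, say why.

Yes, by ◇r → □◇r

The condition is the Euclidean property. A defining modal formula is ◇r → □◇r.
Suppose ◇r→□◇r is valid. Take Rxy, Rxz and set V(r)={y}. Then ◇r at x, so □◇r at x, so ◇r at z, so some w with Rzw has r; w=y, i.e. Rzy. By symmetry of the argument, Ryz.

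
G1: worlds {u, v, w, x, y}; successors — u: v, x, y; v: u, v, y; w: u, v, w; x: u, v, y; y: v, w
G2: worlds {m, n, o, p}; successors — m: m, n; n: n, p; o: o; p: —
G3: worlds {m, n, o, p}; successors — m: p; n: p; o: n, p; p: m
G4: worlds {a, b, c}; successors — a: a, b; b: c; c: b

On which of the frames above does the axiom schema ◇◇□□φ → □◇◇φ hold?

This is the axiom for a generalized confluence (Geach) condition; its first-order frame correspondent is ∀x ∀y ∀z ((xR²y ∧ xRz) → ∃w (yR²w ∧ zR²w)).
G1: satisfies the condition.
G2: fails — mR²p, mRm but no w with pR²w and mR²w.
G3: fails — mR²m, mRp but no w with mR²w and pR²w.
G4: fails — aR²c, aRb but no w with cR²w and bR²w.

G1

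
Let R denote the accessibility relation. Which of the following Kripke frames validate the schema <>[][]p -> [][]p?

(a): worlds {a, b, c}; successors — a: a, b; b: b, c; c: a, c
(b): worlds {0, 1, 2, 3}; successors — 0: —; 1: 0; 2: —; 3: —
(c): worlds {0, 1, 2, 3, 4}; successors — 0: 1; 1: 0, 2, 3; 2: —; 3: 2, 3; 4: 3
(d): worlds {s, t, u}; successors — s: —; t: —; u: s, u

This is the axiom for a generalized confluence (Geach) condition; its first-order frame correspondent is forall x forall y forall z ((xRy & x R^2 z) -> exists w (y R^2 w & z = w)).
(a): condition met.
(b): condition met.
(c): fails — 0R1, 0R²0 but no w with 1R²w and 0=w.
(d): fails — uRs, uR²s but no w with sR²w and s=w.

(a), (b)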